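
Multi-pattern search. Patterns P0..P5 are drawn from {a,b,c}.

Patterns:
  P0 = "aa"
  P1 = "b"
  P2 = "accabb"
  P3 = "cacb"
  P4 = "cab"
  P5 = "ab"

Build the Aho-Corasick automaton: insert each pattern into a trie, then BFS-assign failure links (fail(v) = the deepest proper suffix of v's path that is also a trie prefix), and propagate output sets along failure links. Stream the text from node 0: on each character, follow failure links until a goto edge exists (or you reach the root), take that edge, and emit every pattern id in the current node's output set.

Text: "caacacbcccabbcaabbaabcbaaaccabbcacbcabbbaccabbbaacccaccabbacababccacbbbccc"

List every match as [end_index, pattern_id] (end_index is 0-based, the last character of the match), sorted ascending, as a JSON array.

Construct AC machine:
Trie nodes:
  0='ε' goto a→1 b→3 c→9
  1='a' goto a→2 b→14 c→4
  2='aa' goto ·  [P0 ends]
  3='b' goto ·  [P1 ends]
  4='ac' goto c→5
  5='acc' goto a→6
  6='acca' goto b→7
  7='accab' goto b→8
  8='accabb' goto ·  [P2 ends]
  9='c' goto a→10
  10='ca' goto b→13 c→11
  11='cac' goto b→12
  12='cacb' goto ·  [P3 ends]
  13='cab' goto ·  [P4 ends]
  14='ab' goto ·  [P5 ends]

Failure links (BFS by depth):
  fail(1) 'a': from fail(0)=0 chase 'a': 0 ⇒ 0;  out=∅∪out(0)=∅
  fail(3) 'b': from fail(0)=0 chase 'b': 0 ⇒ 0;  out={1}∪out(0)={1}
  fail(9) 'c': from fail(0)=0 chase 'c': 0 ⇒ 0;  out=∅∪out(0)=∅
  fail(2) 'aa': from fail(1)=0 chase 'a': 0 ⇒ 1;  out={0}∪out(1)={0}
  fail(4) 'ac': from fail(1)=0 chase 'c': 0 ⇒ 9;  out=∅∪out(9)=∅
  fail(10) 'ca': from fail(9)=0 chase 'a': 0 ⇒ 1;  out=∅∪out(1)=∅
  fail(14) 'ab': from fail(1)=0 chase 'b': 0 ⇒ 3;  out={5}∪out(3)={1,5}
  fail(5) 'acc': from fail(4)=9 chase 'c': 9→0 ⇒ 9;  out=∅∪out(9)=∅
  fail(11) 'cac': from fail(10)=1 chase 'c': 1 ⇒ 4;  out=∅∪out(4)=∅
  fail(13) 'cab': from fail(10)=1 chase 'b': 1 ⇒ 14;  out={4}∪out(14)={1,4,5}
  fail(6) 'acca': from fail(5)=9 chase 'a': 9 ⇒ 10;  out=∅∪out(10)=∅
  fail(12) 'cacb': from fail(11)=4 chase 'b': 4→9→0 ⇒ 3;  out={3}∪out(3)={1,3}
  fail(7) 'accab': from fail(6)=10 chase 'b': 10 ⇒ 13;  out=∅∪out(13)={1,4,5}
  fail(8) 'accabb': from fail(7)=13 chase 'b': 13→14→3→0 ⇒ 3;  out={2}∪out(3)={1,2}

Run:
i=0 'c': node 0→9
i=1 'a': node 9→10
i=2 'a': node 10→2 (fail-walked)  emit P0@[1:2]
i=3 'c': node 2→4 (fail-walked)
i=4 'a': node 4→10 (fail-walked)
i=5 'c': node 10→11
i=6 'b': node 11→12  emit P1@[6:6],P3@[3:6]
i=7 'c': node 12→9 (fail-walked)
i=8 'c': node 9→9 (fail-walked)
i=9 'c': node 9→9 (fail-walked)
i=10 'a': node 9→10
i=11 'b': node 10→13  emit P1@[11:11],P4@[9:11],P5@[10:11]
i=12 'b': node 13→3 (fail-walked)  emit P1@[12:12]
i=13 'c': node 3→9 (fail-walked)
i=14 'a': node 9→10
i=15 'a': node 10→2 (fail-walked)  emit P0@[14:15]
i=16 'b': node 2→14 (fail-walked)  emit P1@[16:16],P5@[15:16]
i=17 'b': node 14→3 (fail-walked)  emit P1@[17:17]
i=18 'a': node 3→1 (fail-walked)
i=19 'a': node 1→2  emit P0@[18:19]
i=20 'b': node 2→14 (fail-walked)  emit P1@[20:20],P5@[19:20]
i=21 'c': node 14→9 (fail-walked)
i=22 'b': node 9→3 (fail-walked)  emit P1@[22:22]
i=23 'a': node 3→1 (fail-walked)
i=24 'a': node 1→2  emit P0@[23:24]
i=25 'a': node 2→2 (fail-walked)  emit P0@[24:25]
i=26 'c': node 2→4 (fail-walked)
i=27 'c': node 4→5
i=28 'a': node 5→6
i=29 'b': node 6→7  emit P1@[29:29],P4@[27:29],P5@[28:29]
i=30 'b': node 7→8  emit P1@[30:30],P2@[25:30]
i=31 'c': node 8→9 (fail-walked)
i=32 'a': node 9→10
i=33 'c': node 10→11
i=34 'b': node 11→12  emit P1@[34:34],P3@[31:34]
i=35 'c': node 12→9 (fail-walked)
i=36 'a': node 9→10
i=37 'b': node 10→13  emit P1@[37:37],P4@[35:37],P5@[36:37]
i=38 'b': node 13→3 (fail-walked)  emit P1@[38:38]
i=39 'b': node 3→3 (fail-walked)  emit P1@[39:39]
i=40 'a': node 3→1 (fail-walked)
i=41 'c': node 1→4
i=42 'c': node 4→5
i=43 'a': node 5→6
i=44 'b': node 6→7  emit P1@[44:44],P4@[42:44],P5@[43:44]
i=45 'b': node 7→8  emit P1@[45:45],P2@[40:45]
i=46 'b': node 8→3 (fail-walked)  emit P1@[46:46]
i=47 'a': node 3→1 (fail-walked)
i=48 'a': node 1→2  emit P0@[47:48]
i=49 'c': node 2→4 (fail-walked)
i=50 'c': node 4→5
i=51 'c': node 5→9 (fail-walked)
i=52 'a': node 9→10
i=53 'c': node 10→11
i=54 'c': node 11→5 (fail-walked)
i=55 'a': node 5→6
i=56 'b': node 6→7  emit P1@[56:56],P4@[54:56],P5@[55:56]
i=57 'b': node 7→8  emit P1@[57:57],P2@[52:57]
i=58 'a': node 8→1 (fail-walked)
i=59 'c': node 1→4
i=60 'a': node 4→10 (fail-walked)
i=61 'b': node 10→13  emit P1@[61:61],P4@[59:61],P5@[60:61]
i=62 'a': node 13→1 (fail-walked)
i=63 'b': node 1→14  emit P1@[63:63],P5@[62:63]
i=64 'c': node 14→9 (fail-walked)
i=65 'c': node 9→9 (fail-walked)
i=66 'a': node 9→10
i=67 'c': node 10→11
i=68 'b': node 11→12  emit P1@[68:68],P3@[65:68]
i=69 'b': node 12→3 (fail-walked)  emit P1@[69:69]
i=70 'b': node 3→3 (fail-walked)  emit P1@[70:70]
i=71 'c': node 3→9 (fail-walked)
i=72 'c': node 9→9 (fail-walked)
i=73 'c': node 9→9 (fail-walked)

Result: [[2,0],[6,1],[6,3],[11,1],[11,4],[11,5],[12,1],[15,0],[16,1],[16,5],[17,1],[19,0],[20,1],[20,5],[22,1],[24,0],[25,0],[29,1],[29,4],[29,5],[30,1],[30,2],[34,1],[34,3],[37,1],[37,4],[37,5],[38,1],[39,1],[44,1],[44,4],[44,5],[45,1],[45,2],[46,1],[48,0],[56,1],[56,4],[56,5],[57,1],[57,2],[61,1],[61,4],[61,5],[63,1],[63,5],[68,1],[68,3],[69,1],[70,1]]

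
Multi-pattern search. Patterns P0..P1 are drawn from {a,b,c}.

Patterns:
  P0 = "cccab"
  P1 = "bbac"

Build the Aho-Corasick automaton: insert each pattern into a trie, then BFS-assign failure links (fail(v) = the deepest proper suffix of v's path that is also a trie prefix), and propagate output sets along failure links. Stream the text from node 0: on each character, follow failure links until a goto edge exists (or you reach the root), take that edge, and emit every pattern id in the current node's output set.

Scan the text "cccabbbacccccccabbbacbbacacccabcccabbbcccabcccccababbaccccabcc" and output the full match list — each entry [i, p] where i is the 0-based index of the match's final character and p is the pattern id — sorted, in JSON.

Construct AC machine:
Trie (insert patterns):
  0='ε' goto b→6 c→1
  1='c' goto c→2
  2='cc' goto c→3
  3='ccc' goto a→4
  4='ccca' goto b→5
  5='cccab' goto ·  ←P0
  6='b' goto b→7
  7='bb' goto a→8
  8='bba' goto c→9
  9='bbac' goto ·  ←P1

Failure links (BFS by depth):
  n1('c'): parent n0 fail=0; on 'c' 0 → fail=0;  out ∅∪∅=∅
  n6('b'): parent n0 fail=0; on 'b' 0 → fail=0;  out ∅∪∅=∅
  n2('cc'): parent n1 fail=0; on 'c' 0 → fail=1;  out ∅∪∅=∅
  n7('bb'): parent n6 fail=0; on 'b' 0 → fail=6;  out ∅∪∅=∅
  n3('ccc'): parent n2 fail=1; on 'c' 1 → fail=2;  out ∅∪∅=∅
  n8('bba'): parent n7 fail=6; on 'a' 6→0 → fail=0;  out ∅∪∅=∅
  n4('ccca'): parent n3 fail=2; on 'a' 2→1→0 → fail=0;  out ∅∪∅=∅
  n9('bbac'): parent n8 fail=0; on 'c' 0 → fail=1;  out {1}∪∅={1}
  n5('cccab'): parent n4 fail=0; on 'b' 0 → fail=6;  out {0}∪∅={0}

Run:
i=0 'c': node 0→1
i=1 'c': node 1→2
i=2 'c': node 2→3
i=3 'a': node 3→4
i=4 'b': node 4→5  emit P0@[0:4]
i=5 'b': node 5→7 (via fail)
i=6 'b': node 7→7 (via fail)
i=7 'a': node 7→8
i=8 'c': node 8→9  emit P1@[5:8]
i=9 'c': node 9→2 (via fail)
i=10 'c': node 2→3
i=11 'c': node 3→3 (via fail)
i=12 'c': node 3→3 (via fail)
i=13 'c': node 3→3 (via fail)
i=14 'c': node 3→3 (via fail)
i=15 'a': node 3→4
i=16 'b': node 4→5  emit P0@[12:16]
i=17 'b': node 5→7 (via fail)
i=18 'b': node 7→7 (via fail)
i=19 'a': node 7→8
i=20 'c': node 8→9  emit P1@[17:20]
i=21 'b': node 9→6 (via fail)
i=22 'b': node 6→7
i=23 'a': node 7→8
i=24 'c': node 8→9  emit P1@[21:24]
i=25 'a': node 9→0 (via fail)
i=26 'c': node 0→1
i=27 'c': node 1→2
i=28 'c': node 2→3
i=29 'a': node 3→4
i=30 'b': node 4→5  emit P0@[26:30]
i=31 'c': node 5→1 (via fail)
i=32 'c': node 1→2
i=33 'c': node 2→3
i=34 'a': node 3→4
i=35 'b': node 4→5  emit P0@[31:35]
i=36 'b': node 5→7 (via fail)
i=37 'b': node 7→7 (via fail)
i=38 'c': node 7→1 (via fail)
i=39 'c': node 1→2
i=40 'c': node 2→3
i=41 'a': node 3→4
i=42 'b': node 4→5  emit P0@[38:42]
i=43 'c': node 5→1 (via fail)
i=44 'c': node 1→2
i=45 'c': node 2→3
i=46 'c': node 3→3 (via fail)
i=47 'c': node 3→3 (via fail)
i=48 'a': node 3→4
i=49 'b': node 4→5  emit P0@[45:49]
i=50 'a': node 5→0 (via fail)
i=51 'b': node 0→6
i=52 'b': node 6→7
i=53 'a': node 7→8
i=54 'c': node 8→9  emit P1@[51:54]
i=55 'c': node 9→2 (via fail)
i=56 'c': node 2→3
i=57 'c': node 3→3 (via fail)
i=58 'a': node 3→4
i=59 'b': node 4→5  emit P0@[55:59]
i=60 'c': node 5→1 (via fail)
i=61 'c': node 1→2

Result: [[4,0],[8,1],[16,0],[20,1],[24,1],[30,0],[35,0],[42,0],[49,0],[54,1],[59,0]]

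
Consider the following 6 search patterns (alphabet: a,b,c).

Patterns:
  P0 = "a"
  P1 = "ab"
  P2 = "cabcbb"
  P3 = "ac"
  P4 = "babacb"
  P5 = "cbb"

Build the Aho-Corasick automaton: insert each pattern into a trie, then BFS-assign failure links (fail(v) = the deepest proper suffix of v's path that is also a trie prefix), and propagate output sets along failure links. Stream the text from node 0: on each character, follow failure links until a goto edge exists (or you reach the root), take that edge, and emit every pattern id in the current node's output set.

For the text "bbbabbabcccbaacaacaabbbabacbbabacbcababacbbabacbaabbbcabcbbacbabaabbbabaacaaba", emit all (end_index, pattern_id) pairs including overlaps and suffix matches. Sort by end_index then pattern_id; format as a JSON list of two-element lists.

Construct AC machine:
Trie (insert patterns):
  0='ε' goto a→1 b→10 c→3
  1='a' goto b→2 c→9  ←P0
  2='ab' goto ·  ←P1
  3='c' goto a→4 b→16
  4='ca' goto b→5
  5='cab' goto c→6
  6='cabc' goto b→7
  7='cabcb' goto b→8
  8='cabcbb' goto ·  ←P2
  9='ac' goto ·  ←P3
  10='b' goto a→11
  11='ba' goto b→12
  12='bab' goto a→13
  13='baba' goto c→14
  14='babac' goto b→15
  15='babacb' goto ·  ←P4
  16='cb' goto b→17
  17='cbb' goto ·  ←P5

Failure links (BFS by depth):
  n1('a'): parent n0 fail=0; on 'a' 0 → fail=0;  out {0}∪∅={0}
  n3('c'): parent n0 fail=0; on 'c' 0 → fail=0;  out ∅∪∅=∅
  n10('b'): parent n0 fail=0; on 'b' 0 → fail=0;  out ∅∪∅=∅
  n2('ab'): parent n1 fail=0; on 'b' 0 → fail=10;  out {1}∪∅={1}
  n4('ca'): parent n3 fail=0; on 'a' 0 → fail=1;  out ∅∪{0}={0}
  n9('ac'): parent n1 fail=0; on 'c' 0 → fail=3;  out {3}∪∅={3}
  n11('ba'): parent n10 fail=0; on 'a' 0 → fail=1;  out ∅∪{0}={0}
  n16('cb'): parent n3 fail=0; on 'b' 0 → fail=10;  out ∅∪∅=∅
  n5('cab'): parent n4 fail=1; on 'b' 1 → fail=2;  out ∅∪{1}={1}
  n12('bab'): parent n11 fail=1; on 'b' 1 → fail=2;  out ∅∪{1}={1}
  n17('cbb'): parent n16 fail=10; on 'b' 10→0 → fail=10;  out {5}∪∅={5}
  n6('cabc'): parent n5 fail=2; on 'c' 2→10→0 → fail=3;  out ∅∪∅=∅
  n13('baba'): parent n12 fail=2; on 'a' 2→10 → fail=11;  out ∅∪{0}={0}
  n7('cabcb'): parent n6 fail=3; on 'b' 3 → fail=16;  out ∅∪∅=∅
  n14('babac'): parent n13 fail=11; on 'c' 11→1 → fail=9;  out ∅∪{3}={3}
  n8('cabcbb'): parent n7 fail=16; on 'b' 16 → fail=17;  out {2}∪{5}={2,5}
  n15('babacb'): parent n14 fail=9; on 'b' 9→3 → fail=16;  out {4}∪∅={4}

Scan:
i=0 'b': node 0→10
i=1 'b': node 10→10 ·f
i=2 'b': node 10→10 ·f
i=3 'a': node 10→11  emit P0@[3:3]
i=4 'b': node 11→12  emit P1@[3:4]
i=5 'b': node 12→10 ·f
i=6 'a': node 10→11  emit P0@[6:6]
i=7 'b': node 11→12  emit P1@[6:7]
i=8 'c': node 12→3 ·f
i=9 'c': node 3→3 ·f
i=10 'c': node 3→3 ·f
i=11 'b': node 3→16
i=12 'a': node 16→11 ·f  emit P0@[12:12]
i=13 'a': node 11→1 ·f  emit P0@[13:13]
i=14 'c': node 1→9  emit P3@[13:14]
i=15 'a': node 9→4 ·f  emit P0@[15:15]
i=16 'a': node 4→1 ·f  emit P0@[16:16]
i=17 'c': node 1→9  emit P3@[16:17]
i=18 'a': node 9→4 ·f  emit P0@[18:18]
i=19 'a': node 4→1 ·f  emit P0@[19:19]
i=20 'b': node 1→2  emit P1@[19:20]
i=21 'b': node 2→10 ·f
i=22 'b': node 10→10 ·f
i=23 'a': node 10→11  emit P0@[23:23]
i=24 'b': node 11→12  emit P1@[23:24]
i=25 'a': node 12→13  emit P0@[25:25]
i=26 'c': node 13→14  emit P3@[25:26]
i=27 'b': node 14→15  emit P4@[22:27]
i=28 'b': node 15→17 ·f  emit P5@[26:28]
i=29 'a': node 17→11 ·f  emit P0@[29:29]
i=30 'b': node 11→12  emit P1@[29:30]
i=31 'a': node 12→13  emit P0@[31:31]
i=32 'c': node 13→14  emit P3@[31:32]
i=33 'b': node 14→15  emit P4@[28:33]
i=34 'c': node 15→3 ·f
i=35 'a': node 3→4  emit P0@[35:35]
i=36 'b': node 4→5  emit P1@[35:36]
i=37 'a': node 5→11 ·f  emit P0@[37:37]
i=38 'b': node 11→12  emit P1@[37:38]
i=39 'a': node 12→13  emit P0@[39:39]
i=40 'c': node 13→14  emit P3@[39:40]
i=41 'b': node 14→15  emit P4@[36:41]
i=42 'b': node 15→17 ·f  emit P5@[40:42]
i=43 'a': node 17→11 ·f  emit P0@[43:43]
i=44 'b': node 11→12  emit P1@[43:44]
i=45 'a': node 12→13  emit P0@[45:45]
i=46 'c': node 13→14  emit P3@[45:46]
i=47 'b': node 14→15  emit P4@[42:47]
i=48 'a': node 15→11 ·f  emit P0@[48:48]
i=49 'a': node 11→1 ·f  emit P0@[49:49]
i=50 'b': node 1→2  emit P1@[49:50]
i=51 'b': node 2→10 ·f
i=52 'b': node 10→10 ·f
i=53 'c': node 10→3 ·f
i=54 'a': node 3→4  emit P0@[54:54]
i=55 'b': node 4→5  emit P1@[54:55]
i=56 'c': node 5→6
i=57 'b': node 6→7
i=58 'b': node 7→8  emit P2@[53:58],P5@[56:58]
i=59 'a': node 8→11 ·f  emit P0@[59:59]
i=60 'c': node 11→9 ·f  emit P3@[59:60]
i=61 'b': node 9→16 ·f
i=62 'a': node 16→11 ·f  emit P0@[62:62]
i=63 'b': node 11→12  emit P1@[62:63]
i=64 'a': node 12→13  emit P0@[64:64]
i=65 'a': node 13→1 ·f  emit P0@[65:65]
i=66 'b': node 1→2  emit P1@[65:66]
i=67 'b': node 2→10 ·f
i=68 'b': node 10→10 ·f
i=69 'a': node 10→11  emit P0@[69:69]
i=70 'b': node 11→12  emit P1@[69:70]
i=71 'a': node 12→13  emit P0@[71:71]
i=72 'a': node 13→1 ·f  emit P0@[72:72]
i=73 'c': node 1→9  emit P3@[72:73]
i=74 'a': node 9→4 ·f  emit P0@[74:74]
i=75 'a': node 4→1 ·f  emit P0@[75:75]
i=76 'b': node 1→2  emit P1@[75:76]
i=77 'a': node 2→11 ·f  emit P0@[77:77]

Result: [[3,0],[4,1],[6,0],[7,1],[12,0],[13,0],[14,3],[15,0],[16,0],[17,3],[18,0],[19,0],[20,1],[23,0],[24,1],[25,0],[26,3],[27,4],[28,5],[29,0],[30,1],[31,0],[32,3],[33,4],[35,0],[36,1],[37,0],[38,1],[39,0],[40,3],[41,4],[42,5],[43,0],[44,1],[45,0],[46,3],[47,4],[48,0],[49,0],[50,1],[54,0],[55,1],[58,2],[58,5],[59,0],[60,3],[62,0],[63,1],[64,0],[65,0],[66,1],[69,0],[70,1],[71,0],[72,0],[73,3],[74,0],[75,0],[76,1],[77,0]]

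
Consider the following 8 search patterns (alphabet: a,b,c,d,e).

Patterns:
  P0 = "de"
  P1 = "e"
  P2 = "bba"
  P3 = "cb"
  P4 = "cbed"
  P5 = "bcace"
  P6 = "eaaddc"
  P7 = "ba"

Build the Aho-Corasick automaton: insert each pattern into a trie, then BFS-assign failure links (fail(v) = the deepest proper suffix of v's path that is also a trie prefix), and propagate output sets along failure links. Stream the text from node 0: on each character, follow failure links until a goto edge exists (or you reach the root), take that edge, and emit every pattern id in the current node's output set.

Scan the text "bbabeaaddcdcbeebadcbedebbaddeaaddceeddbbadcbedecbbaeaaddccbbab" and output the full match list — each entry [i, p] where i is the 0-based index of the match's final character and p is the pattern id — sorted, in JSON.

Construct AC machine:
Trie nodes:
  n0 'ε': b→4 c→7 d→1 e→3
  n1 'd': e→2
  n2 'de': ·  [P0 ends]
  n3 'e': a→15  [P1 ends]
  n4 'b': a→20 b→5 c→11
  n5 'bb': a→6
  n6 'bba': ·  [P2 ends]
  n7 'c': b→8
  n8 'cb': e→9  [P3 ends]
  n9 'cbe': d→10
  n10 'cbed': ·  [P4 ends]
  n11 'bc': a→12
  n12 'bca': c→13
  n13 'bcac': e→14
  n14 'bcace': ·  [P5 ends]
  n15 'ea': a→16
  n16 'eaa': d→17
  n17 'eaad': d→18
  n18 'eaadd': c→19
  n19 'eaaddc': ·  [P6 ends]
  n20 'ba': ·  [P7 ends]

BFS fail/out derivation:
  fail(1) 'd': from fail(0)=0 chase 'd': 0 ⇒ 0;  out=∅∪out(0)=∅
  fail(3) 'e': from fail(0)=0 chase 'e': 0 ⇒ 0;  out={1}∪out(0)={1}
  fail(4) 'b': from fail(0)=0 chase 'b': 0 ⇒ 0;  out=∅∪out(0)=∅
  fail(7) 'c': from fail(0)=0 chase 'c': 0 ⇒ 0;  out=∅∪out(0)=∅
  fail(2) 'de': from fail(1)=0 chase 'e': 0 ⇒ 3;  out={0}∪out(3)={0,1}
  fail(5) 'bb': from fail(4)=0 chase 'b': 0 ⇒ 4;  out=∅∪out(4)=∅
  fail(8) 'cb': from fail(7)=0 chase 'b': 0 ⇒ 4;  out={3}∪out(4)={3}
  fail(11) 'bc': from fail(4)=0 chase 'c': 0 ⇒ 7;  out=∅∪out(7)=∅
  fail(15) 'ea': from fail(3)=0 chase 'a': 0 ⇒ 0;  out=∅∪out(0)=∅
  fail(20) 'ba': from fail(4)=0 chase 'a': 0 ⇒ 0;  out={7}∪out(0)={7}
  fail(6) 'bba': from fail(5)=4 chase 'a': 4 ⇒ 20;  out={2}∪out(20)={2,7}
  fail(9) 'cbe': from fail(8)=4 chase 'e': 4→0 ⇒ 3;  out=∅∪out(3)={1}
  fail(12) 'bca': from fail(11)=7 chase 'a': 7→0 ⇒ 0;  out=∅∪out(0)=∅
  fail(16) 'eaa': from fail(15)=0 chase 'a': 0 ⇒ 0;  out=∅∪out(0)=∅
  fail(10) 'cbed': from fail(9)=3 chase 'd': 3→0 ⇒ 1;  out={4}∪out(1)={4}
  fail(13) 'bcac': from fail(12)=0 chase 'c': 0 ⇒ 7;  out=∅∪out(7)=∅
  fail(17) 'eaad': from fail(16)=0 chase 'd': 0 ⇒ 1;  out=∅∪out(1)=∅
  fail(14) 'bcace': from fail(13)=7 chase 'e': 7→0 ⇒ 3;  out={5}∪out(3)={1,5}
  fail(18) 'eaadd': from fail(17)=1 chase 'd': 1→0 ⇒ 1;  out=∅∪out(1)=∅
  fail(19) 'eaaddc': from fail(18)=1 chase 'c': 1→0 ⇒ 7;  out={6}∪out(7)={6}

Text stream:
i=0 'b': node 0→4
i=1 'b': node 4→5
i=2 'a': node 5→6  → match P2@[0:2],P7@[1:2]
i=3 'b': node 6→4 ·f
i=4 'e': node 4→3 ·f  → match P1@[4:4]
i=5 'a': node 3→15
i=6 'a': node 15→16
i=7 'd': node 16→17
i=8 'd': node 17→18
i=9 'c': node 18→19  → match P6@[4:9]
i=10 'd': node 19→1 ·f
i=11 'c': node 1→7 ·f
i=12 'b': node 7→8  → match P3@[11:12]
i=13 'e': node 8→9  → match P1@[13:13]
i=14 'e': node 9→3 ·f  → match P1@[14:14]
i=15 'b': node 3→4 ·f
i=16 'a': node 4→20  → match P7@[15:16]
i=17 'd': node 20→1 ·f
i=18 'c': node 1→7 ·f
i=19 'b': node 7→8  → match P3@[18:19]
i=20 'e': node 8→9  → match P1@[20:20]
i=21 'd': node 9→10  → match P4@[18:21]
i=22 'e': node 10→2 ·f  → match P0@[21:22],P1@[22:22]
i=23 'b': node 2→4 ·f
i=24 'b': node 4→5
i=25 'a': node 5→6  → match P2@[23:25],P7@[24:25]
i=26 'd': node 6→1 ·f
i=27 'd': node 1→1 ·f
i=28 'e': node 1→2  → match P0@[27:28],P1@[28:28]
i=29 'a': node 2→15 ·f
i=30 'a': node 15→16
i=31 'd': node 16→17
i=32 'd': node 17→18
i=33 'c': node 18→19  → match P6@[28:33]
i=34 'e': node 19→3 ·f  → match P1@[34:34]
i=35 'e': node 3→3 ·f  → match P1@[35:35]
i=36 'd': node 3→1 ·f
i=37 'd': node 1→1 ·f
i=38 'b': node 1→4 ·f
i=39 'b': node 4→5
i=40 'a': node 5→6  → match P2@[38:40],P7@[39:40]
i=41 'd': node 6→1 ·f
i=42 'c': node 1→7 ·f
i=43 'b': node 7→8  → match P3@[42:43]
i=44 'e': node 8→9  → match P1@[44:44]
i=45 'd': node 9→10  → match P4@[42:45]
i=46 'e': node 10→2 ·f  → match P0@[45:46],P1@[46:46]
i=47 'c': node 2→7 ·f
i=48 'b': node 7→8  → match P3@[47:48]
i=49 'b': node 8→5 ·f
i=50 'a': node 5→6  → match P2@[48:50],P7@[49:50]
i=51 'e': node 6→3 ·f  → match P1@[51:51]
i=52 'a': node 3→15
i=53 'a': node 15→16
i=54 'd': node 16→17
i=55 'd': node 17→18
i=56 'c': node 18→19  → match P6@[51:56]
i=57 'c': node 19→7 ·f
i=58 'b': node 7→8  → match P3@[57:58]
i=59 'b': node 8→5 ·f
i=60 'a': node 5→6  → match P2@[58:60],P7@[59:60]
i=61 'b': node 6→4 ·f

All matches (sorted): [[2,2],[2,7],[4,1],[9,6],[12,3],[13,1],[14,1],[16,7],[19,3],[20,1],[21,4],[22,0],[22,1],[25,2],[25,7],[28,0],[28,1],[33,6],[34,1],[35,1],[40,2],[40,7],[43,3],[44,1],[45,4],[46,0],[46,1],[48,3],[50,2],[50,7],[51,1],[56,6],[58,3],[60,2],[60,7]]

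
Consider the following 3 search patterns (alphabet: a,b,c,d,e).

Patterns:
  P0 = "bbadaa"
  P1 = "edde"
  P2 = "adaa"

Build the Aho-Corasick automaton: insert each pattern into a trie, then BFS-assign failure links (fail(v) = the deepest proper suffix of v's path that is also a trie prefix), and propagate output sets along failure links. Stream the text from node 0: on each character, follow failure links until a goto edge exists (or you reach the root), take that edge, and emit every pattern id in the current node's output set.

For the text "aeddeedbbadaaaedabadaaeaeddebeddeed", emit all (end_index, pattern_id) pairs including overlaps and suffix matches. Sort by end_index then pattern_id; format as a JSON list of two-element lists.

Build automaton:
Trie nodes:
  n0 'ε': a→11 b→1 e→7
  n1 'b': b→2
  n2 'bb': a→3
  n3 'bba': d→4
  n4 'bbad': a→5
  n5 'bbada': a→6
  n6 'bbadaa': ·  ←P0
  n7 'e': d→8
  n8 'ed': d→9
  n9 'edd': e→10
  n10 'edde': ·  ←P1
  n11 'a': d→12
  n12 'ad': a→13
  n13 'ada': a→14
  n14 'adaa': ·  ←P2

BFS fail/out derivation:
  fail(1) 'b': from fail(0)=0 chase 'b': 0 ⇒ 0;  out=∅∪out(0)=∅
  fail(7) 'e': from fail(0)=0 chase 'e': 0 ⇒ 0;  out=∅∪out(0)=∅
  fail(11) 'a': from fail(0)=0 chase 'a': 0 ⇒ 0;  out=∅∪out(0)=∅
  fail(2) 'bb': from fail(1)=0 chase 'b': 0 ⇒ 1;  out=∅∪out(1)=∅
  fail(8) 'ed': from fail(7)=0 chase 'd': 0 ⇒ 0;  out=∅∪out(0)=∅
  fail(12) 'ad': from fail(11)=0 chase 'd': 0 ⇒ 0;  out=∅∪out(0)=∅
  fail(3) 'bba': from fail(2)=1 chase 'a': 1→0 ⇒ 11;  out=∅∪out(11)=∅
  fail(9) 'edd': from fail(8)=0 chase 'd': 0 ⇒ 0;  out=∅∪out(0)=∅
  fail(13) 'ada': from fail(12)=0 chase 'a': 0 ⇒ 11;  out=∅∪out(11)=∅
  fail(4) 'bbad': from fail(3)=11 chase 'd': 11 ⇒ 12;  out=∅∪out(12)=∅
  fail(10) 'edde': from fail(9)=0 chase 'e': 0 ⇒ 7;  out={1}∪out(7)={1}
  fail(14) 'adaa': from fail(13)=11 chase 'a': 11→0 ⇒ 11;  out={2}∪out(11)={2}
  fail(5) 'bbada': from fail(4)=12 chase 'a': 12 ⇒ 13;  out=∅∪out(13)=∅
  fail(6) 'bbadaa': from fail(5)=13 chase 'a': 13 ⇒ 14;  out={0}∪out(14)={0,2}

Scan:
i=0 'a': node 0→11
i=1 'e': node 11→7 (via fail)
i=2 'd': node 7→8
i=3 'd': node 8→9
i=4 'e': node 9→10  → match P1@[1:4]
i=5 'e': node 10→7 (via fail)
i=6 'd': node 7→8
i=7 'b': node 8→1 (via fail)
i=8 'b': node 1→2
i=9 'a': node 2→3
i=10 'd': node 3→4
i=11 'a': node 4→5
i=12 'a': node 5→6  → match P0@[7:12],P2@[9:12]
i=13 'a': node 6→11 (via fail)
i=14 'e': node 11→7 (via fail)
i=15 'd': node 7→8
i=16 'a': node 8→11 (via fail)
i=17 'b': node 11→1 (via fail)
i=18 'a': node 1→11 (via fail)
i=19 'd': node 11→12
i=20 'a': node 12→13
i=21 'a': node 13→14  → match P2@[18:21]
i=22 'e': node 14→7 (via fail)
i=23 'a': node 7→11 (via fail)
i=24 'e': node 11→7 (via fail)
i=25 'd': node 7→8
i=26 'd': node 8→9
i=27 'e': node 9→10  → match P1@[24:27]
i=28 'b': node 10→1 (via fail)
i=29 'e': node 1→7 (via fail)
i=30 'd': node 7→8
i=31 'd': node 8→9
i=32 'e': node 9→10  → match P1@[29:32]
i=33 'e': node 10→7 (via fail)
i=34 'd': node 7→8

Result: [[4,1],[12,0],[12,2],[21,2],[27,1],[32,1]]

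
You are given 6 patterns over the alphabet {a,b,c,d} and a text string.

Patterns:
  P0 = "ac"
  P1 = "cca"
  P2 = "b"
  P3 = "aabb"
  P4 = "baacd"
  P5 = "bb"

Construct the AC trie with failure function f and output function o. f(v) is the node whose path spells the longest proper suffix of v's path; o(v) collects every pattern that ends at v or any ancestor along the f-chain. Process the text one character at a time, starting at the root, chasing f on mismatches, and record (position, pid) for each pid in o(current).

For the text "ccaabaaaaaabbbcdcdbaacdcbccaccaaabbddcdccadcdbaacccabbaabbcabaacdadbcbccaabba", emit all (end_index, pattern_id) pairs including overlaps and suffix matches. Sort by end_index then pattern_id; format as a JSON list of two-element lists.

Construct AC machine:
Trie (insert patterns):
  0='ε' goto a→1 b→6 c→3
  1='a' goto a→7 c→2
  2='ac' goto ·  [P0 ends]
  3='c' goto c→4
  4='cc' goto a→5
  5='cca' goto ·  [P1 ends]
  6='b' goto a→10 b→14  [P2 ends]
  7='aa' goto b→8
  8='aab' goto b→9
  9='aabb' goto ·  [P3 ends]
  10='ba' goto a→11
  11='baa' goto c→12
  12='baac' goto d→13
  13='baacd' goto ·  [P4 ends]
  14='bb' goto ·  [P5 ends]

Failure links (BFS by depth):
  n1('a'): parent n0 fail=0; on 'a' 0 → fail=0;  out ∅∪∅=∅
  n3('c'): parent n0 fail=0; on 'c' 0 → fail=0;  out ∅∪∅=∅
  n6('b'): parent n0 fail=0; on 'b' 0 → fail=0;  out {2}∪∅={2}
  n2('ac'): parent n1 fail=0; on 'c' 0 → fail=3;  out {0}∪∅={0}
  n4('cc'): parent n3 fail=0; on 'c' 0 → fail=3;  out ∅∪∅=∅
  n7('aa'): parent n1 fail=0; on 'a' 0 → fail=1;  out ∅∪∅=∅
  n10('ba'): parent n6 fail=0; on 'a' 0 → fail=1;  out ∅∪∅=∅
  n14('bb'): parent n6 fail=0; on 'b' 0 → fail=6;  out {5}∪{2}={2,5}
  n5('cca'): parent n4 fail=3; on 'a' 3→0 → fail=1;  out {1}∪∅={1}
  n8('aab'): parent n7 fail=1; on 'b' 1→0 → fail=6;  out ∅∪{2}={2}
  n11('baa'): parent n10 fail=1; on 'a' 1 → fail=7;  out ∅∪∅=∅
  n9('aabb'): parent n8 fail=6; on 'b' 6 → fail=14;  out {3}∪{2,5}={2,3,5}
  n12('baac'): parent n11 fail=7; on 'c' 7→1 → fail=2;  out ∅∪{0}={0}
  n13('baacd'): parent n12 fail=2; on 'd' 2→3→0 → fail=0;  out {4}∪∅={4}

Run:
[0] read 'c'  n0⇒n3
[1] read 'c'  n3⇒n4
[2] read 'a'  n4⇒n5  → match P1@[0:2]
[3] read 'a'  n5⇒n7 (via fail)
[4] read 'b'  n7⇒n8  → match P2@[4:4]
[5] read 'a'  n8⇒n10 (via fail)
[6] read 'a'  n10⇒n11
[7] read 'a'  n11⇒n7 (via fail)
[8] read 'a'  n7⇒n7 (via fail)
[9] read 'a'  n7⇒n7 (via fail)
[10] read 'a'  n7⇒n7 (via fail)
[11] read 'b'  n7⇒n8  → match P2@[11:11]
[12] read 'b'  n8⇒n9  → match P2@[12:12],P3@[9:12],P5@[11:12]
[13] read 'b'  n9⇒n14 (via fail)  → match P2@[13:13],P5@[12:13]
[14] read 'c'  n14⇒n3 (via fail)
[15] read 'd'  n3⇒n0 (via fail)
[16] read 'c'  n0⇒n3
[17] read 'd'  n3⇒n0 (via fail)
[18] read 'b'  n0⇒n6  → match P2@[18:18]
[19] read 'a'  n6⇒n10
[20] read 'a'  n10⇒n11
[21] read 'c'  n11⇒n12  → match P0@[20:21]
[22] read 'd'  n12⇒n13  → match P4@[18:22]
[23] read 'c'  n13⇒n3 (via fail)
[24] read 'b'  n3⇒n6 (via fail)  → match P2@[24:24]
[25] read 'c'  n6⇒n3 (via fail)
[26] read 'c'  n3⇒n4
[27] read 'a'  n4⇒n5  → match P1@[25:27]
[28] read 'c'  n5⇒n2 (via fail)  → match P0@[27:28]
[29] read 'c'  n2⇒n4 (via fail)
[30] read 'a'  n4⇒n5  → match P1@[28:30]
[31] read 'a'  n5⇒n7 (via fail)
[32] read 'a'  n7⇒n7 (via fail)
[33] read 'b'  n7⇒n8  → match P2@[33:33]
[34] read 'b'  n8⇒n9  → match P2@[34:34],P3@[31:34],P5@[33:34]
[35] read 'd'  n9⇒n0 (via fail)
[36] read 'd'  n0⇒n0
[37] read 'c'  n0⇒n3
[38] read 'd'  n3⇒n0 (via fail)
[39] read 'c'  n0⇒n3
[40] read 'c'  n3⇒n4
[41] read 'a'  n4⇒n5  → match P1@[39:41]
[42] read 'd'  n5⇒n0 (via fail)
[43] read 'c'  n0⇒n3
[44] read 'd'  n3⇒n0 (via fail)
[45] read 'b'  n0⇒n6  → match P2@[45:45]
[46] read 'a'  n6⇒n10
[47] read 'a'  n10⇒n11
[48] read 'c'  n11⇒n12  → match P0@[47:48]
[49] read 'c'  n12⇒n4 (via fail)
[50] read 'c'  n4⇒n4 (via fail)
[51] read 'a'  n4⇒n5  → match P1@[49:51]
[52] read 'b'  n5⇒n6 (via fail)  → match P2@[52:52]
[53] read 'b'  n6⇒n14  → match P2@[53:53],P5@[52:53]
[54] read 'a'  n14⇒n10 (via fail)
[55] read 'a'  n10⇒n11
[56] read 'b'  n11⇒n8 (via fail)  → match P2@[56:56]
[57] read 'b'  n8⇒n9  → match P2@[57:57],P3@[54:57],P5@[56:57]
[58] read 'c'  n9⇒n3 (via fail)
[59] read 'a'  n3⇒n1 (via fail)
[60] read 'b'  n1⇒n6 (via fail)  → match P2@[60:60]
[61] read 'a'  n6⇒n10
[62] read 'a'  n10⇒n11
[63] read 'c'  n11⇒n12  → match P0@[62:63]
[64] read 'd'  n12⇒n13  → match P4@[60:64]
[65] read 'a'  n13⇒n1 (via fail)
[66] read 'd'  n1⇒n0 (via fail)
[67] read 'b'  n0⇒n6  → match P2@[67:67]
[68] read 'c'  n6⇒n3 (via fail)
[69] read 'b'  n3⇒n6 (via fail)  → match P2@[69:69]
[70] read 'c'  n6⇒n3 (via fail)
[71] read 'c'  n3⇒n4
[72] read 'a'  n4⇒n5  → match P1@[70:72]
[73] read 'a'  n5⇒n7 (via fail)
[74] read 'b'  n7⇒n8  → match P2@[74:74]
[75] read 'b'  n8⇒n9  → match P2@[75:75],P3@[72:75],P5@[74:75]
[76] read 'a'  n9⇒n10 (via fail)

Result: [[2,1],[4,2],[11,2],[12,2],[12,3],[12,5],[13,2],[13,5],[18,2],[21,0],[22,4],[24,2],[27,1],[28,0],[30,1],[33,2],[34,2],[34,3],[34,5],[41,1],[45,2],[48,0],[51,1],[52,2],[53,2],[53,5],[56,2],[57,2],[57,3],[57,5],[60,2],[63,0],[64,4],[67,2],[69,2],[72,1],[74,2],[75,2],[75,3],[75,5]]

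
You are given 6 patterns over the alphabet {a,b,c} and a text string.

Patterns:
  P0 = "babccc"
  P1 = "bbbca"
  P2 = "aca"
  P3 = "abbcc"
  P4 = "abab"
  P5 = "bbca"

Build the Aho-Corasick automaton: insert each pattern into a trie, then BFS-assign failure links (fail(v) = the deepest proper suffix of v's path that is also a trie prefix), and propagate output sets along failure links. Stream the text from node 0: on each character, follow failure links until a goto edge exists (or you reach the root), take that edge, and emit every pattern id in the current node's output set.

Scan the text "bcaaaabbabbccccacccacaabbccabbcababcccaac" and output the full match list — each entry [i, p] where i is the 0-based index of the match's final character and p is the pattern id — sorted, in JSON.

Build automaton:
Trie nodes:
  n0 'ε': a→11 b→1
  n1 'b': a→2 b→7
  n2 'ba': b→3
  n3 'bab': c→4
  n4 'babc': c→5
  n5 'babcc': c→6
  n6 'babccc': ·  [P0 ends]
  n7 'bb': b→8 c→20
  n8 'bbb': c→9
  n9 'bbbc': a→10
  n10 'bbbca': ·  [P1 ends]
  n11 'a': b→14 c→12
  n12 'ac': a→13
  n13 'aca': ·  [P2 ends]
  n14 'ab': a→18 b→15
  n15 'abb': c→16
  n16 'abbc': c→17
  n17 'abbcc': ·  [P3 ends]
  n18 'aba': b→19
  n19 'abab': ·  [P4 ends]
  n20 'bbc': a→21
  n21 'bbca': ·  [P5 ends]

BFS fail/out derivation:
  fail(1) 'b': from fail(0)=0 chase 'b': 0 ⇒ 0;  out=∅∪out(0)=∅
  fail(11) 'a': from fail(0)=0 chase 'a': 0 ⇒ 0;  out=∅∪out(0)=∅
  fail(2) 'ba': from fail(1)=0 chase 'a': 0 ⇒ 11;  out=∅∪out(11)=∅
  fail(7) 'bb': from fail(1)=0 chase 'b': 0 ⇒ 1;  out=∅∪out(1)=∅
  fail(12) 'ac': from fail(11)=0 chase 'c': 0 ⇒ 0;  out=∅∪out(0)=∅
  fail(14) 'ab': from fail(11)=0 chase 'b': 0 ⇒ 1;  out=∅∪out(1)=∅
  fail(3) 'bab': from fail(2)=11 chase 'b': 11 ⇒ 14;  out=∅∪out(14)=∅
  fail(8) 'bbb': from fail(7)=1 chase 'b': 1 ⇒ 7;  out=∅∪out(7)=∅
  fail(13) 'aca': from fail(12)=0 chase 'a': 0 ⇒ 11;  out={2}∪out(11)={2}
  fail(15) 'abb': from fail(14)=1 chase 'b': 1 ⇒ 7;  out=∅∪out(7)=∅
  fail(18) 'aba': from fail(14)=1 chase 'a': 1 ⇒ 2;  out=∅∪out(2)=∅
  fail(20) 'bbc': from fail(7)=1 chase 'c': 1→0 ⇒ 0;  out=∅∪out(0)=∅
  fail(4) 'babc': from fail(3)=14 chase 'c': 14→1→0 ⇒ 0;  out=∅∪out(0)=∅
  fail(9) 'bbbc': from fail(8)=7 chase 'c': 7 ⇒ 20;  out=∅∪out(20)=∅
  fail(16) 'abbc': from fail(15)=7 chase 'c': 7 ⇒ 20;  out=∅∪out(20)=∅
  fail(19) 'abab': from fail(18)=2 chase 'b': 2 ⇒ 3;  out={4}∪out(3)={4}
  fail(21) 'bbca': from fail(20)=0 chase 'a': 0 ⇒ 11;  out={5}∪out(11)={5}
  fail(5) 'babcc': from fail(4)=0 chase 'c': 0 ⇒ 0;  out=∅∪out(0)=∅
  fail(10) 'bbbca': from fail(9)=20 chase 'a': 20 ⇒ 21;  out={1}∪out(21)={1,5}
  fail(17) 'abbcc': from fail(16)=20 chase 'c': 20→0 ⇒ 0;  out={3}∪out(0)={3}
  fail(6) 'babccc': from fail(5)=0 chase 'c': 0 ⇒ 0;  out={0}∪out(0)={0}

Run:
pos 0 'b': at 1
pos 1 'c': at 0 (via fail)
pos 2 'a': at 11
pos 3 'a': at 11 (via fail)
pos 4 'a': at 11 (via fail)
pos 5 'a': at 11 (via fail)
pos 6 'b': at 14
pos 7 'b': at 15
pos 8 'a': at 2 (via fail)
pos 9 'b': at 3
pos 10 'b': at 15 (via fail)
pos 11 'c': at 16
pos 12 'c': at 17  → match P3@[8:12]
pos 13 'c': at 0 (via fail)
pos 14 'c': at 0
pos 15 'a': at 11
pos 16 'c': at 12
pos 17 'c': at 0 (via fail)
pos 18 'c': at 0
pos 19 'a': at 11
pos 20 'c': at 12
pos 21 'a': at 13  → match P2@[19:21]
pos 22 'a': at 11 (via fail)
pos 23 'b': at 14
pos 24 'b': at 15
pos 25 'c': at 16
pos 26 'c': at 17  → match P3@[22:26]
pos 27 'a': at 11 (via fail)
pos 28 'b': at 14
pos 29 'b': at 15
pos 30 'c': at 16
pos 31 'a': at 21 (via fail)  → match P5@[28:31]
pos 32 'b': at 14 (via fail)
pos 33 'a': at 18
pos 34 'b': at 19  → match P4@[31:34]
pos 35 'c': at 4 (via fail)
pos 36 'c': at 5
pos 37 'c': at 6  → match P0@[32:37]
pos 38 'a': at 11 (via fail)
pos 39 'a': at 11 (via fail)
pos 40 'c': at 12

All matches (sorted): [[12,3],[21,2],[26,3],[31,5],[34,4],[37,0]]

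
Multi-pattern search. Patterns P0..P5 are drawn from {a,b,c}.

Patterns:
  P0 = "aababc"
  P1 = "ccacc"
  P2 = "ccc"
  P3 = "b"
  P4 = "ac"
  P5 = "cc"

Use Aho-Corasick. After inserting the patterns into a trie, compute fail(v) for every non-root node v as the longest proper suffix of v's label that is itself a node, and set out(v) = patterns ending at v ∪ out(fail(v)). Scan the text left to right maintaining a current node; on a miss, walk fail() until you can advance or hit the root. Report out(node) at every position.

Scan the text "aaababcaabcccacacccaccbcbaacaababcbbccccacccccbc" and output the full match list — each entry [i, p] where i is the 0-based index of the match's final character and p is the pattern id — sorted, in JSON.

Build:
Trie nodes:
  0='ε' goto a→1 b→13 c→7
  1='a' goto a→2 c→14
  2='aa' goto b→3
  3='aab' goto a→4
  4='aaba' goto b→5
  5='aabab' goto c→6
  6='aababc' goto ·  [P0 ends]
  7='c' goto c→8
  8='cc' goto a→9 c→12  [P5 ends]
  9='cca' goto c→10
  10='ccac' goto c→11
  11='ccacc' goto ·  [P1 ends]
  12='ccc' goto ·  [P2 ends]
  13='b' goto ·  [P3 ends]
  14='ac' goto ·  [P4 ends]

Failure links (BFS by depth):
  fail(1) 'a': from fail(0)=0 chase 'a': 0 ⇒ 0;  out=∅∪out(0)=∅
  fail(7) 'c': from fail(0)=0 chase 'c': 0 ⇒ 0;  out=∅∪out(0)=∅
  fail(13) 'b': from fail(0)=0 chase 'b': 0 ⇒ 0;  out={3}∪out(0)={3}
  fail(2) 'aa': from fail(1)=0 chase 'a': 0 ⇒ 1;  out=∅∪out(1)=∅
  fail(8) 'cc': from fail(7)=0 chase 'c': 0 ⇒ 7;  out={5}∪out(7)={5}
  fail(14) 'ac': from fail(1)=0 chase 'c': 0 ⇒ 7;  out={4}∪out(7)={4}
  fail(3) 'aab': from fail(2)=1 chase 'b': 1→0 ⇒ 13;  out=∅∪out(13)={3}
  fail(9) 'cca': from fail(8)=7 chase 'a': 7→0 ⇒ 1;  out=∅∪out(1)=∅
  fail(12) 'ccc': from fail(8)=7 chase 'c': 7 ⇒ 8;  out={2}∪out(8)={2,5}
  fail(4) 'aaba': from fail(3)=13 chase 'a': 13→0 ⇒ 1;  out=∅∪out(1)=∅
  fail(10) 'ccac': from fail(9)=1 chase 'c': 1 ⇒ 14;  out=∅∪out(14)={4}
  fail(5) 'aabab': from fail(4)=1 chase 'b': 1→0 ⇒ 13;  out=∅∪out(13)={3}
  fail(11) 'ccacc': from fail(10)=14 chase 'c': 14→7 ⇒ 8;  out={1}∪out(8)={1,5}
  fail(6) 'aababc': from fail(5)=13 chase 'c': 13→0 ⇒ 7;  out={0}∪out(7)={0}

Run:
pos 0 'a': at 1
pos 1 'a': at 2
pos 2 'a': at 2 ·f
pos 3 'b': at 3  emit P3@[3:3]
pos 4 'a': at 4
pos 5 'b': at 5  emit P3@[5:5]
pos 6 'c': at 6  emit P0@[1:6]
pos 7 'a': at 1 ·f
pos 8 'a': at 2
pos 9 'b': at 3  emit P3@[9:9]
pos 10 'c': at 7 ·f
pos 11 'c': at 8  emit P5@[10:11]
pos 12 'c': at 12  emit P2@[10:12],P5@[11:12]
pos 13 'a': at 9 ·f
pos 14 'c': at 10  emit P4@[13:14]
pos 15 'a': at 1 ·f
pos 16 'c': at 14  emit P4@[15:16]
pos 17 'c': at 8 ·f  emit P5@[16:17]
pos 18 'c': at 12  emit P2@[16:18],P5@[17:18]
pos 19 'a': at 9 ·f
pos 20 'c': at 10  emit P4@[19:20]
pos 21 'c': at 11  emit P1@[17:21],P5@[20:21]
pos 22 'b': at 13 ·f  emit P3@[22:22]
pos 23 'c': at 7 ·f
pos 24 'b': at 13 ·f  emit P3@[24:24]
pos 25 'a': at 1 ·f
pos 26 'a': at 2
pos 27 'c': at 14 ·f  emit P4@[26:27]
pos 28 'a': at 1 ·f
pos 29 'a': at 2
pos 30 'b': at 3  emit P3@[30:30]
pos 31 'a': at 4
pos 32 'b': at 5  emit P3@[32:32]
pos 33 'c': at 6  emit P0@[28:33]
pos 34 'b': at 13 ·f  emit P3@[34:34]
pos 35 'b': at 13 ·f  emit P3@[35:35]
pos 36 'c': at 7 ·f
pos 37 'c': at 8  emit P5@[36:37]
pos 38 'c': at 12  emit P2@[36:38],P5@[37:38]
pos 39 'c': at 12 ·f  emit P2@[37:39],P5@[38:39]
pos 40 'a': at 9 ·f
pos 41 'c': at 10  emit P4@[40:41]
pos 42 'c': at 11  emit P1@[38:42],P5@[41:42]
pos 43 'c': at 12 ·f  emit P2@[41:43],P5@[42:43]
pos 44 'c': at 12 ·f  emit P2@[42:44],P5@[43:44]
pos 45 'c': at 12 ·f  emit P2@[43:45],P5@[44:45]
pos 46 'b': at 13 ·f  emit P3@[46:46]
pos 47 'c': at 7 ·f

Result: [[3,3],[5,3],[6,0],[9,3],[11,5],[12,2],[12,5],[14,4],[16,4],[17,5],[18,2],[18,5],[20,4],[21,1],[21,5],[22,3],[24,3],[27,4],[30,3],[32,3],[33,0],[34,3],[35,3],[37,5],[38,2],[38,5],[39,2],[39,5],[41,4],[42,1],[42,5],[43,2],[43,5],[44,2],[44,5],[45,2],[45,5],[46,3]]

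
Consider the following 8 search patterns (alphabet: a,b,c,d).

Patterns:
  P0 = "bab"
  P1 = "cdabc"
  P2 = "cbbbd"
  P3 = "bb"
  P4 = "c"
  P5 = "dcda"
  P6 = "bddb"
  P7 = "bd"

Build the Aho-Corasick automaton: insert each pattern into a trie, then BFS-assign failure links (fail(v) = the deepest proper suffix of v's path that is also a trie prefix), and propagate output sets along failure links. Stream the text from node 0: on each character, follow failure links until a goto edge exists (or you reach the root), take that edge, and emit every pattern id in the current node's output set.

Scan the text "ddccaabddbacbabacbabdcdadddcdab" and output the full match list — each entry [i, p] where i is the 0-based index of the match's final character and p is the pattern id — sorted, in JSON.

Build automaton:
Trie (insert patterns):
  n0 'ε': b→1 c→4 d→14
  n1 'b': a→2 b→13 d→18
  n2 'ba': b→3
  n3 'bab': ·  ←P0
  n4 'c': b→9 d→5  ←P4
  n5 'cd': a→6
  n6 'cda': b→7
  n7 'cdab': c→8
  n8 'cdabc': ·  ←P1
  n9 'cb': b→10
  n10 'cbb': b→11
  n11 'cbbb': d→12
  n12 'cbbbd': ·  ←P2
  n13 'bb': ·  ←P3
  n14 'd': c→15
  n15 'dc': d→16
  n16 'dcd': a→17
  n17 'dcda': ·  ←P5
  n18 'bd': d→19  ←P7
  n19 'bdd': b→20
  n20 'bddb': ·  ←P6

Failure links (BFS by depth):
  n1('b'): parent n0 fail=0; on 'b' 0 → fail=0;  out ∅∪∅=∅
  n4('c'): parent n0 fail=0; on 'c' 0 → fail=0;  out {4}∪∅={4}
  n14('d'): parent n0 fail=0; on 'd' 0 → fail=0;  out ∅∪∅=∅
  n2('ba'): parent n1 fail=0; on 'a' 0 → fail=0;  out ∅∪∅=∅
  n5('cd'): parent n4 fail=0; on 'd' 0 → fail=14;  out ∅∪∅=∅
  n9('cb'): parent n4 fail=0; on 'b' 0 → fail=1;  out ∅∪∅=∅
  n13('bb'): parent n1 fail=0; on 'b' 0 → fail=1;  out {3}∪∅={3}
  n15('dc'): parent n14 fail=0; on 'c' 0 → fail=4;  out ∅∪{4}={4}
  n18('bd'): parent n1 fail=0; on 'd' 0 → fail=14;  out {7}∪∅={7}
  n3('bab'): parent n2 fail=0; on 'b' 0 → fail=1;  out {0}∪∅={0}
  n6('cda'): parent n5 fail=14; on 'a' 14→0 → fail=0;  out ∅∪∅=∅
  n10('cbb'): parent n9 fail=1; on 'b' 1 → fail=13;  out ∅∪{3}={3}
  n16('dcd'): parent n15 fail=4; on 'd' 4 → fail=5;  out ∅∪∅=∅
  n19('bdd'): parent n18 fail=14; on 'd' 14→0 → fail=14;  out ∅∪∅=∅
  n7('cdab'): parent n6 fail=0; on 'b' 0 → fail=1;  out ∅∪∅=∅
  n11('cbbb'): parent n10 fail=13; on 'b' 13→1 → fail=13;  out ∅∪{3}={3}
  n17('dcda'): parent n16 fail=5; on 'a' 5 → fail=6;  out {5}∪∅={5}
  n20('bddb'): parent n19 fail=14; on 'b' 14→0 → fail=1;  out {6}∪∅={6}
  n8('cdabc'): parent n7 fail=1; on 'c' 1→0 → fail=4;  out {1}∪{4}={1,4}
  n12('cbbbd'): parent n11 fail=13; on 'd' 13→1 → fail=18;  out {2}∪{7}={2,7}

Scan:
[0] read 'd'  n0⇒n14
[1] read 'd'  n14⇒n14 (fail-walked)
[2] read 'c'  n14⇒n15  ** P4@[2:2]
[3] read 'c'  n15⇒n4 (fail-walked)  ** P4@[3:3]
[4] read 'a'  n4⇒n0 (fail-walked)
[5] read 'a'  n0⇒n0
[6] read 'b'  n0⇒n1
[7] read 'd'  n1⇒n18  ** P7@[6:7]
[8] read 'd'  n18⇒n19
[9] read 'b'  n19⇒n20  ** P6@[6:9]
[10] read 'a'  n20⇒n2 (fail-walked)
[11] read 'c'  n2⇒n4 (fail-walked)  ** P4@[11:11]
[12] read 'b'  n4⇒n9
[13] read 'a'  n9⇒n2 (fail-walked)
[14] read 'b'  n2⇒n3  ** P0@[12:14]
[15] read 'a'  n3⇒n2 (fail-walked)
[16] read 'c'  n2⇒n4 (fail-walked)  ** P4@[16:16]
[17] read 'b'  n4⇒n9
[18] read 'a'  n9⇒n2 (fail-walked)
[19] read 'b'  n2⇒n3  ** P0@[17:19]
[20] read 'd'  n3⇒n18 (fail-walked)  ** P7@[19:20]
[21] read 'c'  n18⇒n15 (fail-walked)  ** P4@[21:21]
[22] read 'd'  n15⇒n16
[23] read 'a'  n16⇒n17  ** P5@[20:23]
[24] read 'd'  n17⇒n14 (fail-walked)
[25] read 'd'  n14⇒n14 (fail-walked)
[26] read 'd'  n14⇒n14 (fail-walked)
[27] read 'c'  n14⇒n15  ** P4@[27:27]
[28] read 'd'  n15⇒n16
[29] read 'a'  n16⇒n17  ** P5@[26:29]
[30] read 'b'  n17⇒n7 (fail-walked)

All matches (sorted): [[2,4],[3,4],[7,7],[9,6],[11,4],[14,0],[16,4],[19,0],[20,7],[21,4],[23,5],[27,4],[29,5]]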